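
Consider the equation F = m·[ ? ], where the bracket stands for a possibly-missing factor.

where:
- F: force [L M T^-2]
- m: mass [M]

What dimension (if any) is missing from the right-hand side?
[L T^-2] — acceleration (e.g. a)

F has dimensions [L M T^-2]; m has dimensions [M].
The bracketed factor must supply [L M T^-2] / [M] = [L T^-2].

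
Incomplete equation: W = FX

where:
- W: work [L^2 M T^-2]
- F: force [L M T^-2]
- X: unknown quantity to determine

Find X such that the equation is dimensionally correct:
X = d (distance), dimensions [L]

W has dimensions [L^2 M T^-2]; the rest of the RHS (F) has dimensions [L M T^-2].
So X must have dimensions [L] — X = d (distance).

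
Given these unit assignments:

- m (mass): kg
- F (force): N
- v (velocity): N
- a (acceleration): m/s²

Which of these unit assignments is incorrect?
v

The variable v (velocity) should have units m/s, not N.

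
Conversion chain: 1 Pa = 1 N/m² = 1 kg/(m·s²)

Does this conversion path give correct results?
The chain is correct (no errors).

Correct: Pascal is Newton per square meter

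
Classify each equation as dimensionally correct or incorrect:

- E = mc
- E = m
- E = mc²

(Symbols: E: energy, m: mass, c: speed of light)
Dimensionally correct: E = mc²
Dimensionally incorrect: E = mc, E = m
Ordered (correct first, then incorrect): E = mc², E = mc, E = m

- E = mc: LHS [L^2 M T^-2], RHS [L M T^-1] → incorrect ✗
- E = m: LHS [L^2 M T^-2], RHS [M] → incorrect ✗
- E = mc²: LHS [L^2 M T^-2], RHS [L^2 M T^-2] → correct ✓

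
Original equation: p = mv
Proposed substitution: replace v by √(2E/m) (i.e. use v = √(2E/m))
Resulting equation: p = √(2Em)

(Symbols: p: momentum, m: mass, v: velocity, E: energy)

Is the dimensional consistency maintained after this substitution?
Yes

[v] = [L T^-1] and [√(2E/m)] = [L T^-1]. These match, so the substitution replaces a quantity by one of the same dimensions and the result p = √(2Em) has LHS [L M T^-1] vs RHS [L M T^-1] — still consistent.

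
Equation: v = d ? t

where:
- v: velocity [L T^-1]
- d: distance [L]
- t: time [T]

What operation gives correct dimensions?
division (÷): v = d ÷ t

v [L T^-1]; d [L]; t [T].
d × t → [L T] ✗
d ÷ t → [L T^-1] ✓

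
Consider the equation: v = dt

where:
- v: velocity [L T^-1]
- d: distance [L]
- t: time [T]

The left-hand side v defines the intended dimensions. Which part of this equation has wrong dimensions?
The right-hand side term dt

v has dimensions [L T^-1], but dt has dimensions [L T], so the term dt is dimensionally wrong for v.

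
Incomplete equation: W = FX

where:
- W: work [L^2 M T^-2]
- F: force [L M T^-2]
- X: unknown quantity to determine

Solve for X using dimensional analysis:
X = d (distance), dimensions [L]

W has dimensions [L^2 M T^-2]; the rest of the RHS (F) has dimensions [L M T^-2].
So X must have dimensions [L] — X = d (distance).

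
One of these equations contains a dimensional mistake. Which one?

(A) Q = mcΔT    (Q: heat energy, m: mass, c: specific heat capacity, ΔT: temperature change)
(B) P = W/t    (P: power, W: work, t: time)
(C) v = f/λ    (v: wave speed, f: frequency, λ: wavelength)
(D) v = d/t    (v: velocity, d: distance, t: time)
(C) v = f/λ

The equation (C) v = f/λ is dimensionally incorrect.

LHS (v): [L T^-1]
RHS (f/λ): [L^-1 T^-1] ✗

The dimensions do not match. The other three equations balance.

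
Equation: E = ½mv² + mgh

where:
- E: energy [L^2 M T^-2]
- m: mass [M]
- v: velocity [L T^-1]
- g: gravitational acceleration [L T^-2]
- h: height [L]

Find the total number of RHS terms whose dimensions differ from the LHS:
0

LHS E: [L^2 M T^-2]
- ½mv²: [L^2 M T^-2] ✓
- mgh: [L^2 M T^-2] ✓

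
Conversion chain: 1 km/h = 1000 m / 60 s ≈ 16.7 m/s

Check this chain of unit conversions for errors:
The chain is incorrect (it contains an error).

Incorrect: 1 h = 3600 s, not 60 s (1 km/h ≈ 0.278 m/s)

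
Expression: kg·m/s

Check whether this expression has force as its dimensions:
No

The expression kg·m/s has dimensions [L M T^-1], but force has dimensions [L M T^-2].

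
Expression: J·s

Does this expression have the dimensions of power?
No

The expression J·s has dimensions [L^2 M T^-1], but power has dimensions [L^2 M T^-3].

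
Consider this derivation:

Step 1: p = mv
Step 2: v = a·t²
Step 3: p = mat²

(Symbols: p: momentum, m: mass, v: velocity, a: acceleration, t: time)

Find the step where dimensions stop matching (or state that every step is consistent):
Step 2

Step 1: p = mv → LHS [L M T^-1], RHS [L M T^-1] ✓
Step 2: v = a·t² → LHS [L T^-1], RHS [L] ✗

The first dimensional inconsistency appears in step 2: v = a·t²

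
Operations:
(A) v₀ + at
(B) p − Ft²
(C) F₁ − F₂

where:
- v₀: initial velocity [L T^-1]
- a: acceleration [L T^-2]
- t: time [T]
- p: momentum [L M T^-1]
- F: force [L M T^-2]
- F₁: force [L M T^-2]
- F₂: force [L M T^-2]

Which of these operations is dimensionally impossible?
(B) p − Ft²

(A) v₀ + at: v₀ [L T^-1] and at [L T^-1] — same dimensions ✓
(B) p − Ft²: p [L M T^-1] and Ft² [L M] — different dimensions cannot be added/subtracted ✗
(C) F₁ − F₂: F₁ [L M T^-2] and F₂ [L M T^-2] — same dimensions ✓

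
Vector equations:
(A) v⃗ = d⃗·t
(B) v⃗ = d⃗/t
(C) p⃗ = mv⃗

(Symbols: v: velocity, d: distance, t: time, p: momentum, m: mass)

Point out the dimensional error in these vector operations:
(A) v⃗ = d⃗·t

(A) v⃗ = d⃗·t: LHS [L T^-1], RHS [L T] ✗ — velocity is displacement per time; should be d⃗/t
(B) v⃗ = d⃗/t: LHS [L T^-1], RHS [L T^-1] ✓ — displacement (vector) divided by time (scalar)
(C) p⃗ = mv⃗: LHS [L M T^-1], RHS [L M T^-1] ✓ — mass (scalar) times velocity (vector)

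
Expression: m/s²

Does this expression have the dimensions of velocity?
No

The expression m/s² has dimensions [L T^-2], but velocity has dimensions [L T^-1].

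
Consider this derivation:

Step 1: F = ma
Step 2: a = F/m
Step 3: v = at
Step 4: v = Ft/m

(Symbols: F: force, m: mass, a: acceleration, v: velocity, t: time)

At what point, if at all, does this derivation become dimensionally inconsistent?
No step introduces an error — all steps are dimensionally consistent.

Step 1: F = ma → LHS [L M T^-2], RHS [L M T^-2] ✓
Step 2: a = F/m → LHS [L T^-2], RHS [L T^-2] ✓
Step 3: v = at → LHS [L T^-1], RHS [L T^-1] ✓
Step 4: v = Ft/m → LHS [L T^-1], RHS [L T^-1] ✓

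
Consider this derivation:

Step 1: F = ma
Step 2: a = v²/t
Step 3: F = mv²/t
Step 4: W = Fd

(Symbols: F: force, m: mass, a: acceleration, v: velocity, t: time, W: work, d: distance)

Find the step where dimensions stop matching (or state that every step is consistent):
Step 2

Step 1: F = ma → LHS [L M T^-2], RHS [L M T^-2] ✓
Step 2: a = v²/t → LHS [L T^-2], RHS [L^2 T^-3] ✗

The first dimensional inconsistency appears in step 2: a = v²/t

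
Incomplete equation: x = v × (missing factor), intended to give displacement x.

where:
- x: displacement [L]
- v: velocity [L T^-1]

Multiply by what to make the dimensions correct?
t (time), dimensions [T]

x has dimensions [L] and v has dimensions [L T^-1].
The missing factor must have dimensions [L] / [L T^-1] = [T], i.e. time (t).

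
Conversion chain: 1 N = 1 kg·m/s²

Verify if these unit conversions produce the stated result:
The chain is correct (no errors).

Correct: Newton is defined as kg·m/s²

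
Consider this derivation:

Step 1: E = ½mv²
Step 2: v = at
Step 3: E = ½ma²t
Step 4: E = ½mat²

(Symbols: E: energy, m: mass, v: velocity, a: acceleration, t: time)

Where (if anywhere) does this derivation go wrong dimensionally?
Step 3

Step 1: E = ½mv² → LHS [L^2 M T^-2], RHS [L^2 M T^-2] ✓
Step 2: v = at → LHS [L T^-1], RHS [L T^-1] ✓
Step 3: E = ½ma²t → LHS [L^2 M T^-2], RHS [L^2 M T^-3] ✗

The first dimensional inconsistency appears in step 3: E = ½ma²t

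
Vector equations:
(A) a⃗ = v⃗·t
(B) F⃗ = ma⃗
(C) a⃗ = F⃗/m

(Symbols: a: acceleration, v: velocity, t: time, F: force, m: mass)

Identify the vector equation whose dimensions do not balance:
(A) a⃗ = v⃗·t

(A) a⃗ = v⃗·t: LHS [L T^-2], RHS [L] ✗ — acceleration is velocity per time; should be v⃗/t
(B) F⃗ = ma⃗: LHS [L M T^-2], RHS [L M T^-2] ✓ — Force and acceleration are vectors, mass is a scalar
(C) a⃗ = F⃗/m: LHS [L T^-2], RHS [L T^-2] ✓ — force (vector) divided by mass (scalar)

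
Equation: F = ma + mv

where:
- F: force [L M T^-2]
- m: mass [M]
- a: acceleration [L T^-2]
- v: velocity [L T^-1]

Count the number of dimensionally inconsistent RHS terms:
1

LHS F: [L M T^-2]
- ma: [L M T^-2] ✓
- mv: [L M T^-1] ✗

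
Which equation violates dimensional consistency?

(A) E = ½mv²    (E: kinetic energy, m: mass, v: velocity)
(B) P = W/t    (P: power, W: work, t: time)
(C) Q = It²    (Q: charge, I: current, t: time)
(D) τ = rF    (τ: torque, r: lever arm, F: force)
(C) Q = It²

The equation (C) Q = It² is dimensionally incorrect.

LHS (Q): [I T]
RHS (It²): [I T^2] ✗

The dimensions do not match. The other three equations balance.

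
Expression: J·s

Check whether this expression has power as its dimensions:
No

The expression J·s has dimensions [L^2 M T^-1], but power has dimensions [L^2 M T^-3].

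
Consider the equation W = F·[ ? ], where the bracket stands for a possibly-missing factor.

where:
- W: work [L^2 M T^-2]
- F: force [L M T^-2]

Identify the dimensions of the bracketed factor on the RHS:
[L] — length (e.g. a distance d)

W has dimensions [L^2 M T^-2]; F has dimensions [L M T^-2].
The bracketed factor must supply [L^2 M T^-2] / [L M T^-2] = [L].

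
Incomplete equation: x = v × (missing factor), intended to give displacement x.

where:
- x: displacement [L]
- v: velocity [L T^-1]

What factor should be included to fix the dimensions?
t (time), dimensions [T]

x has dimensions [L] and v has dimensions [L T^-1].
The missing factor must have dimensions [L] / [L T^-1] = [T], i.e. time (t).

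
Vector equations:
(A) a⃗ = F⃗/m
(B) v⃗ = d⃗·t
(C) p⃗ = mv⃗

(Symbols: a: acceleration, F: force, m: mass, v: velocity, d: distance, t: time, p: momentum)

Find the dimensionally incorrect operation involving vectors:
(B) v⃗ = d⃗·t

(A) a⃗ = F⃗/m: LHS [L T^-2], RHS [L T^-2] ✓ — force (vector) divided by mass (scalar)
(B) v⃗ = d⃗·t: LHS [L T^-1], RHS [L T] ✗ — velocity is displacement per time; should be d⃗/t
(C) p⃗ = mv⃗: LHS [L M T^-1], RHS [L M T^-1] ✓ — mass (scalar) times velocity (vector)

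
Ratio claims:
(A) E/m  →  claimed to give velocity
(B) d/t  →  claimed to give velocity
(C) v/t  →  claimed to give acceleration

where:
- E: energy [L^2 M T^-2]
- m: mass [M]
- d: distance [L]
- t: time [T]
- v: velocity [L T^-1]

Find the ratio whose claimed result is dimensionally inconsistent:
(A) E/m does not give velocity

(A) E/m: [L^2 T^-2] ≠ velocity [L T^-1] ✗
(B) d/t: [L T^-1] = velocity [L T^-1] ✓
(C) v/t: [L T^-2] = acceleration [L T^-2] ✓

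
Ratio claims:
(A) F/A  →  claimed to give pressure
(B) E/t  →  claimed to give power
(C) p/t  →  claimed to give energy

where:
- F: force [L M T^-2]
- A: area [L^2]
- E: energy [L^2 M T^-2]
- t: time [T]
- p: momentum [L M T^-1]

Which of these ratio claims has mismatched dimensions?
(C) p/t does not give energy

(A) F/A: [L^-1 M T^-2] = pressure [L^-1 M T^-2] ✓
(B) E/t: [L^2 M T^-3] = power [L^2 M T^-3] ✓
(C) p/t: [L M T^-2] ≠ energy [L^2 M T^-2] ✗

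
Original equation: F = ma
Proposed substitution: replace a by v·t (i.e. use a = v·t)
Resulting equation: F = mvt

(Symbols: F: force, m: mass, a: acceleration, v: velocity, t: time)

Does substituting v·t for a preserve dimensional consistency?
No

[a] = [L T^-2] and [v·t] = [L]. These differ, so the substitution replaces a quantity by one of different dimensions and the result F = mvt has LHS [L M T^-2] vs RHS [L M] — inconsistent.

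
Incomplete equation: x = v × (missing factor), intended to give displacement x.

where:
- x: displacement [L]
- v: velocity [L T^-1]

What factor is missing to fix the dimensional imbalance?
t (time), dimensions [T]

x has dimensions [L] and v has dimensions [L T^-1].
The missing factor must have dimensions [L] / [L T^-1] = [T], i.e. time (t).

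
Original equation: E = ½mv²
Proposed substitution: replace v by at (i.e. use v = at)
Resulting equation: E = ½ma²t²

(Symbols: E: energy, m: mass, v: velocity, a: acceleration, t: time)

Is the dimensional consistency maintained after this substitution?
Yes

[v] = [L T^-1] and [at] = [L T^-1]. These match, so the substitution replaces a quantity by one of the same dimensions and the result E = ½ma²t² has LHS [L^2 M T^-2] vs RHS [L^2 M T^-2] — still consistent.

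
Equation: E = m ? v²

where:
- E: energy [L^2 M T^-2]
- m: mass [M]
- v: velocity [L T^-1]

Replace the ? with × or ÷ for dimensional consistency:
multiplication (×): E = m × v²

E [L^2 M T^-2]; m [M]; v² [L^2 T^-2].
m × v² → [L^2 M T^-2] ✓
m ÷ v² → [L^-2 M T^2] ✗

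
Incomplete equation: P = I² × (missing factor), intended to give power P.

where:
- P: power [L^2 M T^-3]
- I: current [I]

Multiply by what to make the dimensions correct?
R (resistance), dimensions [I^-2 L^2 M T^-3]

P has dimensions [L^2 M T^-3] and I² has dimensions [I^2].
The missing factor must have dimensions [L^2 M T^-3] / [I^2] = [I^-2 L^2 M T^-3], i.e. resistance (R).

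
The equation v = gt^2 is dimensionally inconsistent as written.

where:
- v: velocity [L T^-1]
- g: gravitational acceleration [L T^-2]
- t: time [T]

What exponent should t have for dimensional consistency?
The exponent of t should be 1: v = gt

The LHS v has dimensions [L T^-1]; t has dimensions [T].
As written, the RHS gt^2 (exponent 2 on t) has dimensions [L], which does not match.
With exponent 1, the RHS gt has dimensions [L T^-1], matching the LHS.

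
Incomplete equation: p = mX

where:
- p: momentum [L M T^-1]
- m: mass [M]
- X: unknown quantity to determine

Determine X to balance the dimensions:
X = v (velocity), dimensions [L T^-1]

p has dimensions [L M T^-1]; the rest of the RHS (m) has dimensions [M].
So X must have dimensions [L T^-1] — X = v (velocity).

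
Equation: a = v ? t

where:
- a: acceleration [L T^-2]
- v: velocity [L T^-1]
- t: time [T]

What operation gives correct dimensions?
division (÷): a = v ÷ t

a [L T^-2]; v [L T^-1]; t [T].
v × t → [L] ✗
v ÷ t → [L T^-2] ✓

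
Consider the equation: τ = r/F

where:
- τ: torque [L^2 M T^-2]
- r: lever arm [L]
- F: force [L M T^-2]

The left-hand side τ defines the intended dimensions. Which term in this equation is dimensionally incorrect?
The right-hand side term r/F

τ has dimensions [L^2 M T^-2], but r/F has dimensions [M^-1 T^2], so the term r/F is dimensionally wrong for τ.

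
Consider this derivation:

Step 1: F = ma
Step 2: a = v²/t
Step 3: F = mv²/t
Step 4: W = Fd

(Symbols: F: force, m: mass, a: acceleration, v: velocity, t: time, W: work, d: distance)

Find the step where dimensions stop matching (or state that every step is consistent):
Step 2

Step 1: F = ma → LHS [L M T^-2], RHS [L M T^-2] ✓
Step 2: a = v²/t → LHS [L T^-2], RHS [L^2 T^-3] ✗

The first dimensional inconsistency appears in step 2: a = v²/t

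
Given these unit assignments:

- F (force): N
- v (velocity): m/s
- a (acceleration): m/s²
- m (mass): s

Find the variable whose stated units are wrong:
m

The variable m (mass) should have units kg, not s.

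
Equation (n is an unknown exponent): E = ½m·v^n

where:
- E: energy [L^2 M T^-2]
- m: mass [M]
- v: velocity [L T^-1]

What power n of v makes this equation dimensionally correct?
n = 2

E has dimensions [L^2 M T^-2]; v has dimensions [L T^-1].
The rest of the RHS has dimensions [M], so v^n must supply [L^2 T^-2].
With n = 2: ½m·v^2 has dimensions [L^2 M T^-2], matching the LHS ✓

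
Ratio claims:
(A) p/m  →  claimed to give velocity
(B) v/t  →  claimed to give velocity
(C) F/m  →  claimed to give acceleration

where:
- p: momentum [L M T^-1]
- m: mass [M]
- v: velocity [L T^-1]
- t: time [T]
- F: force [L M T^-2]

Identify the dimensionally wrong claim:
(B) v/t does not give velocity

(A) p/m: [L T^-1] = velocity [L T^-1] ✓
(B) v/t: [L T^-2] ≠ velocity [L T^-1] ✗
(C) F/m: [L T^-2] = acceleration [L T^-2] ✓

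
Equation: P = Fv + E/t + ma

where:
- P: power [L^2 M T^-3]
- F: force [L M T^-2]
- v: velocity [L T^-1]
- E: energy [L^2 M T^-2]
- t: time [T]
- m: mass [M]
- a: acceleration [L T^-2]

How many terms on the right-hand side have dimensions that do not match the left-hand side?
1

LHS P: [L^2 M T^-3]
- Fv: [L^2 M T^-3] ✓
- E/t: [L^2 M T^-3] ✓
- ma: [L M T^-2] ✗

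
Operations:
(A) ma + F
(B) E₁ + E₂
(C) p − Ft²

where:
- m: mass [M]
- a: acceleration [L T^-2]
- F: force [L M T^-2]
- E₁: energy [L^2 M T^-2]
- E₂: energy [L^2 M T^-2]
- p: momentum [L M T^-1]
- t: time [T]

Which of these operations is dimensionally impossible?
(C) p − Ft²

(A) ma + F: ma [L M T^-2] and F [L M T^-2] — same dimensions ✓
(B) E₁ + E₂: E₁ [L^2 M T^-2] and E₂ [L^2 M T^-2] — same dimensions ✓
(C) p − Ft²: p [L M T^-1] and Ft² [L M] — different dimensions cannot be added/subtracted ✗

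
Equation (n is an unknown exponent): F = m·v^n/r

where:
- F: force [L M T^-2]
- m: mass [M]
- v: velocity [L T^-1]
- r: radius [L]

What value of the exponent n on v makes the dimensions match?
n = 2

F has dimensions [L M T^-2]; v has dimensions [L T^-1].
The rest of the RHS has dimensions [L^-1 M], so v^n must supply [L^2 T^-2].
With n = 2: m·v^2/r has dimensions [L M T^-2], matching the LHS ✓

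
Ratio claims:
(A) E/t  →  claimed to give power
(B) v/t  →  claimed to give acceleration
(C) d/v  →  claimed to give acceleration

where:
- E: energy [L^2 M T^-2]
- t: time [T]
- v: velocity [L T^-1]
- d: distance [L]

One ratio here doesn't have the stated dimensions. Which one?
(C) d/v does not give acceleration

(A) E/t: [L^2 M T^-3] = power [L^2 M T^-3] ✓
(B) v/t: [L T^-2] = acceleration [L T^-2] ✓
(C) d/v: [T] ≠ acceleration [L T^-2] ✗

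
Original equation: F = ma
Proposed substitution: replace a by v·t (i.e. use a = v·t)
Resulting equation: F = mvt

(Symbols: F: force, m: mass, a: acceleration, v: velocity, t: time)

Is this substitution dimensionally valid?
No

[a] = [L T^-2] and [v·t] = [L]. These differ, so the substitution replaces a quantity by one of different dimensions and the result F = mvt has LHS [L M T^-2] vs RHS [L M] — inconsistent.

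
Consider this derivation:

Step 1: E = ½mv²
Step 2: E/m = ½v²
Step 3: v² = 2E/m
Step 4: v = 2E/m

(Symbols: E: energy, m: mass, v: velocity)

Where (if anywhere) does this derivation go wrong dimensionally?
Step 4

Step 1: E = ½mv² → LHS [L^2 M T^-2], RHS [L^2 M T^-2] ✓
Step 2: E/m = ½v² → LHS [L^2 T^-2], RHS [L^2 T^-2] ✓
Step 3: v² = 2E/m → LHS [L^2 T^-2], RHS [L^2 T^-2] ✓
Step 4: v = 2E/m → LHS [L T^-1], RHS [L^2 T^-2] ✗

The first dimensional inconsistency appears in step 4: v = 2E/m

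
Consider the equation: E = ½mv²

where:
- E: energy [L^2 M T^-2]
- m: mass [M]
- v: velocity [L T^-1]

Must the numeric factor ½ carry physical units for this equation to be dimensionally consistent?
No

E has dimensions [L^2 M T^-2] and mv² already has dimensions [L^2 M T^-2], so the equation balances without ½ contributing any dimensions. ½ is a pure (dimensionless) number; changing or removing it would not affect dimensional consistency.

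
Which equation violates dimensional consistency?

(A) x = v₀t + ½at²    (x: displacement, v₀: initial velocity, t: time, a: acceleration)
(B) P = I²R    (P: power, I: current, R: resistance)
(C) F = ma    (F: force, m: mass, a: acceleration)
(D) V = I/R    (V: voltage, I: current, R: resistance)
(D) V = I/R

The equation (D) V = I/R is dimensionally incorrect.

LHS (V): [I^-1 L^2 M T^-3]
RHS (I/R): [I^3 L^-2 M^-1 T^3] ✗

The dimensions do not match. The other three equations balance.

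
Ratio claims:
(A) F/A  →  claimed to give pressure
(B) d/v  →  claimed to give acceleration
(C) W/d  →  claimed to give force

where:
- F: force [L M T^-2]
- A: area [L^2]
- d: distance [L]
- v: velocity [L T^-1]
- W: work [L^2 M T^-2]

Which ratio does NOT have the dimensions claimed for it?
(B) d/v does not give acceleration

(A) F/A: [L^-1 M T^-2] = pressure [L^-1 M T^-2] ✓
(B) d/v: [T] ≠ acceleration [L T^-2] ✗
(C) W/d: [L M T^-2] = force [L M T^-2] ✓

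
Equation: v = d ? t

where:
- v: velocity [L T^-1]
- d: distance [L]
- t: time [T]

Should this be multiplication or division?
division (÷): v = d ÷ t

v [L T^-1]; d [L]; t [T].
d × t → [L T] ✗
d ÷ t → [L T^-1] ✓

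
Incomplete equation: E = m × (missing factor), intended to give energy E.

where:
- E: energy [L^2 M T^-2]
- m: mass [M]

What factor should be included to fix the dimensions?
v² (velocity squared), dimensions [L^2 T^-2]

E has dimensions [L^2 M T^-2] and m has dimensions [M].
The missing factor must have dimensions [L^2 M T^-2] / [M] = [L^2 T^-2], i.e. velocity squared (v²).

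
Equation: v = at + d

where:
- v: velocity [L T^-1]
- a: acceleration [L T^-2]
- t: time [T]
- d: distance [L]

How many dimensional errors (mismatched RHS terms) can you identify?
1

LHS v: [L T^-1]
- at: [L T^-1] ✓
- d: [L] ✗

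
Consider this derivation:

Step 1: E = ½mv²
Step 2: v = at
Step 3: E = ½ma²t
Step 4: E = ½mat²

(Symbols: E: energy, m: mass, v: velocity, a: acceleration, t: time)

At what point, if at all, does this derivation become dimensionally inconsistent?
Step 3

Step 1: E = ½mv² → LHS [L^2 M T^-2], RHS [L^2 M T^-2] ✓
Step 2: v = at → LHS [L T^-1], RHS [L T^-1] ✓
Step 3: E = ½ma²t → LHS [L^2 M T^-2], RHS [L^2 M T^-3] ✗

The first dimensional inconsistency appears in step 3: E = ½ma²t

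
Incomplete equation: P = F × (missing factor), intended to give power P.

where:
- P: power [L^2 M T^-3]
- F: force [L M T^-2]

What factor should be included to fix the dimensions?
v (velocity), dimensions [L T^-1]

P has dimensions [L^2 M T^-3] and F has dimensions [L M T^-2].
The missing factor must have dimensions [L^2 M T^-3] / [L M T^-2] = [L T^-1], i.e. velocity (v).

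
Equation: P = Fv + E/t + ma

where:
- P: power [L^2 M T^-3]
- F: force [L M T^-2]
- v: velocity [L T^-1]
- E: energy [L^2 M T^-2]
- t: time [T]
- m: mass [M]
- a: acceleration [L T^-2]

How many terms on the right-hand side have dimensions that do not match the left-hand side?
1

LHS P: [L^2 M T^-3]
- Fv: [L^2 M T^-3] ✓
- E/t: [L^2 M T^-3] ✓
- ma: [L M T^-2] ✗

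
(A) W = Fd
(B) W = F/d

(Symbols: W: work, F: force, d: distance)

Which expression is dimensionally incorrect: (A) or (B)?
(B)

(A) W = Fd: LHS [L^2 M T^-2], RHS [L^2 M T^-2] ✓
(B) W = F/d: LHS [L^2 M T^-2], RHS [M T^-2] ✗

Expression (B) W = F/d is dimensionally incorrect.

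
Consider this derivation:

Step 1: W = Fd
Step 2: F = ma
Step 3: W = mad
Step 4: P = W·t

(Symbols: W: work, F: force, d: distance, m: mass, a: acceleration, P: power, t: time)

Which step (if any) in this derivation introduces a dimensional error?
Step 4

Step 1: W = Fd → LHS [L^2 M T^-2], RHS [L^2 M T^-2] ✓
Step 2: F = ma → LHS [L M T^-2], RHS [L M T^-2] ✓
Step 3: W = mad → LHS [L^2 M T^-2], RHS [L^2 M T^-2] ✓
Step 4: P = W·t → LHS [L^2 M T^-3], RHS [L^2 M T^-1] ✗

The first dimensional inconsistency appears in step 4: P = W·t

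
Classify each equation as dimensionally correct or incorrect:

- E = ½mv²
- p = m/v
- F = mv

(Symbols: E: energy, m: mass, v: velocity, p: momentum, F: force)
Dimensionally correct: E = ½mv²
Dimensionally incorrect: p = m/v, F = mv
Ordered (correct first, then incorrect): E = ½mv², p = m/v, F = mv

- E = ½mv²: LHS [L^2 M T^-2], RHS [L^2 M T^-2] → correct ✓
- p = m/v: LHS [L M T^-1], RHS [L^-1 M T] → incorrect ✗
- F = mv: LHS [L M T^-2], RHS [L M T^-1] → incorrect ✗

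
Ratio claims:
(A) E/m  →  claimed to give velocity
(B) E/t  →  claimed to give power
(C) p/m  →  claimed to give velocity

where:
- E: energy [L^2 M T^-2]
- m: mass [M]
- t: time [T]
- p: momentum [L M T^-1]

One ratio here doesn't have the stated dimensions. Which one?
(A) E/m does not give velocity

(A) E/m: [L^2 T^-2] ≠ velocity [L T^-1] ✗
(B) E/t: [L^2 M T^-3] = power [L^2 M T^-3] ✓
(C) p/m: [L T^-1] = velocity [L T^-1] ✓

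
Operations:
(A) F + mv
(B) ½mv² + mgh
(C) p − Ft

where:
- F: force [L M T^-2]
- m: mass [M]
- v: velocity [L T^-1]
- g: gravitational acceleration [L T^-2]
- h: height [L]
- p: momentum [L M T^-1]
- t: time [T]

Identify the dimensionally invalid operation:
(A) F + mv

(A) F + mv: F [L M T^-2] and mv [L M T^-1] — different dimensions cannot be added/subtracted ✗
(B) ½mv² + mgh: ½mv² [L^2 M T^-2] and mgh [L^2 M T^-2] — same dimensions ✓
(C) p − Ft: p [L M T^-1] and Ft [L M T^-1] — same dimensions ✓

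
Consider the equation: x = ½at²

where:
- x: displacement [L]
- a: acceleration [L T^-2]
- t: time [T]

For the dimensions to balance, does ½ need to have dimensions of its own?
No

x has dimensions [L] and at² already has dimensions [L], so the equation balances without ½ contributing any dimensions. ½ is a pure (dimensionless) number; changing or removing it would not affect dimensional consistency.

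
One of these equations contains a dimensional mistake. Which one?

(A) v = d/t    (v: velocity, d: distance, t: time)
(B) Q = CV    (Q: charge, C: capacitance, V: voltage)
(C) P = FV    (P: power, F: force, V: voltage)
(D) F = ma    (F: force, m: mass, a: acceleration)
(C) P = FV

The equation (C) P = FV is dimensionally incorrect.

LHS (P): [L^2 M T^-3]
RHS (FV): [I^-1 L^3 M^2 T^-5] ✗

The dimensions do not match. The other three equations balance.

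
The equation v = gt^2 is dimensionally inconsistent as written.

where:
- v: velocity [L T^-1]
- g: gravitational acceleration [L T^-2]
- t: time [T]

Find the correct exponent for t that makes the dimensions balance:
The exponent of t should be 1: v = gt

The LHS v has dimensions [L T^-1]; t has dimensions [T].
As written, the RHS gt^2 (exponent 2 on t) has dimensions [L], which does not match.
With exponent 1, the RHS gt has dimensions [L T^-1], matching the LHS.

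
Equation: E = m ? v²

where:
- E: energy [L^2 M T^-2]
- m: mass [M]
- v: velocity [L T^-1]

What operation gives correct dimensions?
multiplication (×): E = m × v²

E [L^2 M T^-2]; m [M]; v² [L^2 T^-2].
m × v² → [L^2 M T^-2] ✓
m ÷ v² → [L^-2 M T^2] ✗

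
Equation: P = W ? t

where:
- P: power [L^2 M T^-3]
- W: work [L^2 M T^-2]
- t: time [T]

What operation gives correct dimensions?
division (÷): P = W ÷ t

P [L^2 M T^-3]; W [L^2 M T^-2]; t [T].
W × t → [L^2 M T^-1] ✗
W ÷ t → [L^2 M T^-3] ✓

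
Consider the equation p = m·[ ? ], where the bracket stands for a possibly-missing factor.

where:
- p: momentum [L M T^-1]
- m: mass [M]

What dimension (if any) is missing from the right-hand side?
[L T^-1] — velocity (e.g. v)

p has dimensions [L M T^-1]; m has dimensions [M].
The bracketed factor must supply [L M T^-1] / [M] = [L T^-1].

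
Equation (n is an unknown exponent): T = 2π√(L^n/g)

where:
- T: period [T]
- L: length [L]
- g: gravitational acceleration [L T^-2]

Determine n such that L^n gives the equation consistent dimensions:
n = 1

T has dimensions [T]; L has dimensions [L].
With n = 1: 2π√(L^1/g) has dimensions [T], matching the LHS ✓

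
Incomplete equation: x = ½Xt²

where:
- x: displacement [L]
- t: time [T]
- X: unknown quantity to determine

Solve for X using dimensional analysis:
X = a (acceleration), dimensions [L T^-2]

x has dimensions [L]; the rest of the RHS (½ t²) has dimensions [T^2].
So X must have dimensions [L T^-2] — X = a (acceleration).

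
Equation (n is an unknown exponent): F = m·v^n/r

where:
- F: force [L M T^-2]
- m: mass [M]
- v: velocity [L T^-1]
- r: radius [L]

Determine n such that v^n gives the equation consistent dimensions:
n = 2

F has dimensions [L M T^-2]; v has dimensions [L T^-1].
The rest of the RHS has dimensions [L^-1 M], so v^n must supply [L^2 T^-2].
With n = 2: m·v^2/r has dimensions [L M T^-2], matching the LHS ✓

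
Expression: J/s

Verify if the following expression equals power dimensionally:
Yes

The expression J/s has dimensions [L^2 M T^-3], which is exactly power [L^2 M T^-3].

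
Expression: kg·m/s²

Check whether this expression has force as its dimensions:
Yes

The expression kg·m/s² has dimensions [L M T^-2], which is exactly force [L M T^-2].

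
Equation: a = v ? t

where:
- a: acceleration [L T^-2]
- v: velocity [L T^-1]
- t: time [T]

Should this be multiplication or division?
division (÷): a = v ÷ t

a [L T^-2]; v [L T^-1]; t [T].
v × t → [L] ✗
v ÷ t → [L T^-2] ✓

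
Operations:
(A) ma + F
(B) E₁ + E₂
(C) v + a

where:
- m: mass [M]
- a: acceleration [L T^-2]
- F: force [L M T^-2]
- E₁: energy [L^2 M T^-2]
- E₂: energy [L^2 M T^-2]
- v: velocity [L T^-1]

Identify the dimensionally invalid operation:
(C) v + a

(A) ma + F: ma [L M T^-2] and F [L M T^-2] — same dimensions ✓
(B) E₁ + E₂: E₁ [L^2 M T^-2] and E₂ [L^2 M T^-2] — same dimensions ✓
(C) v + a: v [L T^-1] and a [L T^-2] — different dimensions cannot be added/subtracted ✗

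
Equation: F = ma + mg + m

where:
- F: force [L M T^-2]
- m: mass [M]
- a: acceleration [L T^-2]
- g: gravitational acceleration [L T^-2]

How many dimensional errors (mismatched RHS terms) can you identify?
1

LHS F: [L M T^-2]
- ma: [L M T^-2] ✓
- mg: [L M T^-2] ✓
- m: [M] ✗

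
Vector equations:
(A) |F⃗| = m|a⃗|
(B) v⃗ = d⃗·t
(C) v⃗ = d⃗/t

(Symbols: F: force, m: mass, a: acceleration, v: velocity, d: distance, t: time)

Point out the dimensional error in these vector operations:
(B) v⃗ = d⃗·t

(A) |F⃗| = m|a⃗|: LHS [L M T^-2], RHS [L M T^-2] ✓ — magnitudes of vectors are scalars
(B) v⃗ = d⃗·t: LHS [L T^-1], RHS [L T] ✗ — velocity is displacement per time; should be d⃗/t
(C) v⃗ = d⃗/t: LHS [L T^-1], RHS [L T^-1] ✓ — displacement (vector) divided by time (scalar)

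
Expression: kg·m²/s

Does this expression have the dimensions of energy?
No

The expression kg·m²/s has dimensions [L^2 M T^-1], but energy has dimensions [L^2 M T^-2].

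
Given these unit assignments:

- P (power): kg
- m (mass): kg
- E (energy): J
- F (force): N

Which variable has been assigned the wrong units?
P

The variable P (power) should have units W, not kg.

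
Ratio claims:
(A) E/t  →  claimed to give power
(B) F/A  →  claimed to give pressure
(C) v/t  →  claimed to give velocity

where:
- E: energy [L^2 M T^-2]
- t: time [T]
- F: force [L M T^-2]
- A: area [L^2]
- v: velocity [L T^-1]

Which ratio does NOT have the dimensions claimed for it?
(C) v/t does not give velocity

(A) E/t: [L^2 M T^-3] = power [L^2 M T^-3] ✓
(B) F/A: [L^-1 M T^-2] = pressure [L^-1 M T^-2] ✓
(C) v/t: [L T^-2] ≠ velocity [L T^-1] ✗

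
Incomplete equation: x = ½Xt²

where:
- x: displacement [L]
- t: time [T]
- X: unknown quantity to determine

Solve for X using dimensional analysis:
X = a (acceleration), dimensions [L T^-2]

x has dimensions [L]; the rest of the RHS (½ t²) has dimensions [T^2].
So X must have dimensions [L T^-2] — X = a (acceleration).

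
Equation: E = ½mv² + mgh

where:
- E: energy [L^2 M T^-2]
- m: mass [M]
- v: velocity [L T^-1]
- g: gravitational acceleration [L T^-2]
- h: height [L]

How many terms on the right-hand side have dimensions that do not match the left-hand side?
0

LHS E: [L^2 M T^-2]
- ½mv²: [L^2 M T^-2] ✓
- mgh: [L^2 M T^-2] ✓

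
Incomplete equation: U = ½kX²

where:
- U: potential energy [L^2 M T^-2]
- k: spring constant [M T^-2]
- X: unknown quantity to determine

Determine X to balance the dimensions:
X = x (displacement), dimensions [L]

U has dimensions [L^2 M T^-2]; the rest of the RHS (½k) has dimensions [M T^-2].
So X² must have dimensions [L^2], i.e. X has dimensions [L] — X = x (displacement).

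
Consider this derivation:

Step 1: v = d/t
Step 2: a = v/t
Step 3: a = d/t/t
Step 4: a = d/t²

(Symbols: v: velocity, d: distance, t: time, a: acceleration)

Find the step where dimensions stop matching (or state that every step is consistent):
No step introduces an error — all steps are dimensionally consistent.

Step 1: v = d/t → LHS [L T^-1], RHS [L T^-1] ✓
Step 2: a = v/t → LHS [L T^-2], RHS [L T^-2] ✓
Step 3: a = d/t/t → LHS [L T^-2], RHS [L T^-2] ✓
Step 4: a = d/t² → LHS [L T^-2], RHS [L T^-2] ✓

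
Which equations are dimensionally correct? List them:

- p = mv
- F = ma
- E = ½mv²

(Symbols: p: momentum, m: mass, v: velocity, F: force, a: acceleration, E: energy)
Dimensionally correct: p = mv, F = ma, E = ½mv²
Dimensionally incorrect: none
Ordered (correct first, then incorrect): p = mv, F = ma, E = ½mv²

- p = mv: LHS [L M T^-1], RHS [L M T^-1] → correct ✓
- F = ma: LHS [L M T^-2], RHS [L M T^-2] → correct ✓
- E = ½mv²: LHS [L^2 M T^-2], RHS [L^2 M T^-2] → correct ✓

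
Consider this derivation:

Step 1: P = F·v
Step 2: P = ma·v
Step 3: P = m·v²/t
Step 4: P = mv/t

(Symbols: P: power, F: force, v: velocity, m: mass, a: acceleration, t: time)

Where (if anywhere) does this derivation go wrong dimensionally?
Step 4

Step 1: P = F·v → LHS [L^2 M T^-3], RHS [L^2 M T^-3] ✓
Step 2: P = ma·v → LHS [L^2 M T^-3], RHS [L^2 M T^-3] ✓
Step 3: P = m·v²/t → LHS [L^2 M T^-3], RHS [L^2 M T^-3] ✓
Step 4: P = mv/t → LHS [L^2 M T^-3], RHS [L M T^-2] ✗

The first dimensional inconsistency appears in step 4: P = mv/t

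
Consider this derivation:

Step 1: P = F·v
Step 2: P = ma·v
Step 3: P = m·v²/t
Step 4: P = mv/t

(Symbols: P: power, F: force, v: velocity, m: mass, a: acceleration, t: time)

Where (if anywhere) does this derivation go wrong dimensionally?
Step 4

Step 1: P = F·v → LHS [L^2 M T^-3], RHS [L^2 M T^-3] ✓
Step 2: P = ma·v → LHS [L^2 M T^-3], RHS [L^2 M T^-3] ✓
Step 3: P = m·v²/t → LHS [L^2 M T^-3], RHS [L^2 M T^-3] ✓
Step 4: P = mv/t → LHS [L^2 M T^-3], RHS [L M T^-2] ✗

The first dimensional inconsistency appears in step 4: P = mv/t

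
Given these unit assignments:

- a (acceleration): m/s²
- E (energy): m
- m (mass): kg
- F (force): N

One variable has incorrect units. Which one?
E

The variable E (energy) should have units J, not m.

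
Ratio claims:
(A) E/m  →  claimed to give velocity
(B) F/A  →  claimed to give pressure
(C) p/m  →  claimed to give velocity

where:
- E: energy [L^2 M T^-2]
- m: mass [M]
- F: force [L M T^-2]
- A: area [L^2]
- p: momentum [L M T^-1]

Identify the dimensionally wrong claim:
(A) E/m does not give velocity

(A) E/m: [L^2 T^-2] ≠ velocity [L T^-1] ✗
(B) F/A: [L^-1 M T^-2] = pressure [L^-1 M T^-2] ✓
(C) p/m: [L T^-1] = velocity [L T^-1] ✓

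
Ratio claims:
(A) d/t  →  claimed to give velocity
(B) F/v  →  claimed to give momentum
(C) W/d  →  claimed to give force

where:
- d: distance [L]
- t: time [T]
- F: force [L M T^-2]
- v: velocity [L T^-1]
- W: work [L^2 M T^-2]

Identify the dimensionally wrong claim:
(B) F/v does not give momentum

(A) d/t: [L T^-1] = velocity [L T^-1] ✓
(B) F/v: [M T^-1] ≠ momentum [L M T^-1] ✗
(C) W/d: [L M T^-2] = force [L M T^-2] ✓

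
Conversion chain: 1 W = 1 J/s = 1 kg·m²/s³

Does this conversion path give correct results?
The chain is correct (no errors).

Correct: Watt is Joule per second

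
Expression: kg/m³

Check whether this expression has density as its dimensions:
Yes

The expression kg/m³ has dimensions [L^-3 M], which is exactly density [L^-3 M].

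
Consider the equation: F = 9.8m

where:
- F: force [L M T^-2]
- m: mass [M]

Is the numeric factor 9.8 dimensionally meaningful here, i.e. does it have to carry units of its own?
Yes

F has dimensions [L M T^-2], while m alone has dimensions [M]. For the equation to balance, the factor 9.8 must carry dimensions [L T^-2] — it is a dimensional constant (a numerical value of a physical quantity with its units suppressed), not a pure number.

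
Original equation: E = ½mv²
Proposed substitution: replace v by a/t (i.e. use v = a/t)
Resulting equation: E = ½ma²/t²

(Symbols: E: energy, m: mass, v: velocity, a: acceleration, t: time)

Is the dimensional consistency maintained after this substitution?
No

[v] = [L T^-1] and [a/t] = [L T^-3]. These differ, so the substitution replaces a quantity by one of different dimensions and the result E = ½ma²/t² has LHS [L^2 M T^-2] vs RHS [L^2 M T^-6] — inconsistent.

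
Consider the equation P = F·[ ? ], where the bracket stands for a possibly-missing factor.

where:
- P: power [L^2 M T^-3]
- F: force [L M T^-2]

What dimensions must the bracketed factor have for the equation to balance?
[L T^-1] — velocity (e.g. v)

P has dimensions [L^2 M T^-3]; F has dimensions [L M T^-2].
The bracketed factor must supply [L^2 M T^-3] / [L M T^-2] = [L T^-1].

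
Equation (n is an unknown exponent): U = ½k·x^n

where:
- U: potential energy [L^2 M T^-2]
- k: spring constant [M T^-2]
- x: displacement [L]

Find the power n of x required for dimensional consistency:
n = 2

U has dimensions [L^2 M T^-2]; x has dimensions [L].
The rest of the RHS has dimensions [M T^-2], so x^n must supply [L^2].
With n = 2: ½k·x^2 has dimensions [L^2 M T^-2], matching the LHS ✓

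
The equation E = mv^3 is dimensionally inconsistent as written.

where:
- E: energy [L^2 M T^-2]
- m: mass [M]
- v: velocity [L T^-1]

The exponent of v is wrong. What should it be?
The exponent of v should be 2: E = mv^2

The LHS E has dimensions [L^2 M T^-2]; v has dimensions [L T^-1].
As written, the RHS mv^3 (exponent 3 on v) has dimensions [L^3 M T^-3], which does not match.
With exponent 2, the RHS mv^2 has dimensions [L^2 M T^-2], matching the LHS.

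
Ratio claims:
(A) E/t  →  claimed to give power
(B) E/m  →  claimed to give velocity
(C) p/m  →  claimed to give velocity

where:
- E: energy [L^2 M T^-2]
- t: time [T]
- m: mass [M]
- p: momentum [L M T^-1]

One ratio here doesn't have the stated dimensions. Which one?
(B) E/m does not give velocity

(A) E/t: [L^2 M T^-3] = power [L^2 M T^-3] ✓
(B) E/m: [L^2 T^-2] ≠ velocity [L T^-1] ✗
(C) p/m: [L T^-1] = velocity [L T^-1] ✓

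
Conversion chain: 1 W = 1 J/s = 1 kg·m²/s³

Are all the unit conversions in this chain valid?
The chain is correct (no errors).

Correct: Watt is Joule per second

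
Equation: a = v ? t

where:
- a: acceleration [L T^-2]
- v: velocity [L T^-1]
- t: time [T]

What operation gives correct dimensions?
division (÷): a = v ÷ t

a [L T^-2]; v [L T^-1]; t [T].
v × t → [L] ✗
v ÷ t → [L T^-2] ✓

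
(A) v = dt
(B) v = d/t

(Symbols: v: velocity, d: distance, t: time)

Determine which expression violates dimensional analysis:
(A)

(A) v = dt: LHS [L T^-1], RHS [L T] ✗
(B) v = d/t: LHS [L T^-1], RHS [L T^-1] ✓

Expression (A) v = dt is dimensionally incorrect.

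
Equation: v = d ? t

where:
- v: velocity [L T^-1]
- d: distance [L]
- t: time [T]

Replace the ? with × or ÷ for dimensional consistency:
division (÷): v = d ÷ t

v [L T^-1]; d [L]; t [T].
d × t → [L T] ✗
d ÷ t → [L T^-1] ✓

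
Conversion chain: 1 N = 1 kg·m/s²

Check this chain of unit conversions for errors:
The chain is correct (no errors).

Correct: Newton is defined as kg·m/s²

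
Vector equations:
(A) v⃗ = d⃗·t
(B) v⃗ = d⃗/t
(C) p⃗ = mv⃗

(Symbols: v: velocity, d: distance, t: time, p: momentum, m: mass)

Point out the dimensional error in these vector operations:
(A) v⃗ = d⃗·t

(A) v⃗ = d⃗·t: LHS [L T^-1], RHS [L T] ✗ — velocity is displacement per time; should be d⃗/t
(B) v⃗ = d⃗/t: LHS [L T^-1], RHS [L T^-1] ✓ — displacement (vector) divided by time (scalar)
(C) p⃗ = mv⃗: LHS [L M T^-1], RHS [L M T^-1] ✓ — mass (scalar) times velocity (vector)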